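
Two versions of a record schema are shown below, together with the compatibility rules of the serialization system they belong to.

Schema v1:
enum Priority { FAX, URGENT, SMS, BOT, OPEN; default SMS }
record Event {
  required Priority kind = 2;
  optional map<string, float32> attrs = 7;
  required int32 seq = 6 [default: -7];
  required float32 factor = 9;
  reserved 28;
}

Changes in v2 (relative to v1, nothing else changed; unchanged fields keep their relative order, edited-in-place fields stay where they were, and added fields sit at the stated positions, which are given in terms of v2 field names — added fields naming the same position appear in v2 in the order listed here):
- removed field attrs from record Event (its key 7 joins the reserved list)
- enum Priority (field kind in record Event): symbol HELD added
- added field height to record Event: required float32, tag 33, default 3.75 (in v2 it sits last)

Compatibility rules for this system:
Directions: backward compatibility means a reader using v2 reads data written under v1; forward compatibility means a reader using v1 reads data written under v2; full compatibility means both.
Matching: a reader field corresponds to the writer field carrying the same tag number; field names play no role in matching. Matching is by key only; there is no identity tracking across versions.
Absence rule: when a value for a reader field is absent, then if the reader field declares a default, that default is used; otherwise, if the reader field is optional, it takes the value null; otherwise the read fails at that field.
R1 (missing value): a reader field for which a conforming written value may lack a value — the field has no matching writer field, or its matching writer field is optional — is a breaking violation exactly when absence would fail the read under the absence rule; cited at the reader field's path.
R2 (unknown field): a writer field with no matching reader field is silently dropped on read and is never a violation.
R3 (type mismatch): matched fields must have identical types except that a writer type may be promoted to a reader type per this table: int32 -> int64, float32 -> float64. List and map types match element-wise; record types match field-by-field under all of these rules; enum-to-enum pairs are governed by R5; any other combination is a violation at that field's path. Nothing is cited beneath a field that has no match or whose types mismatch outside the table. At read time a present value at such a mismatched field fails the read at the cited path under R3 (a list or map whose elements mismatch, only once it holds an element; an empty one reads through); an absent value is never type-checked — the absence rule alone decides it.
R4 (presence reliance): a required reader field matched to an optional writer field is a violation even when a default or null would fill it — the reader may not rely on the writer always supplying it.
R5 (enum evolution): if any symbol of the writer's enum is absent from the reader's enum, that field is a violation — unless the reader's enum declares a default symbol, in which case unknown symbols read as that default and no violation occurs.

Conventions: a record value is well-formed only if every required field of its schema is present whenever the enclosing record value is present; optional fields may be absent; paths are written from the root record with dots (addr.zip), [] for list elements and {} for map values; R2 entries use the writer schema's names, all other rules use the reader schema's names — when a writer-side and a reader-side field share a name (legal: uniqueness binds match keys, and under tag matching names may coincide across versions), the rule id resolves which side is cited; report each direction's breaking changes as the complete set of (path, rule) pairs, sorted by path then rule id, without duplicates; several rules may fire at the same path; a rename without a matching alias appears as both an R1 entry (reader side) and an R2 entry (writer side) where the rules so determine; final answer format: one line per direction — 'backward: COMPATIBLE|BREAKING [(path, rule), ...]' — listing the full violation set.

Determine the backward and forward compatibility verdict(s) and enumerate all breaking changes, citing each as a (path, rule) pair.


backward: COMPATIBLE []; forward: COMPATIBLE []

in Event below, arrows point writer -> reader
backward analysis of Event with v2 as reader and v1 as writer:
  kind <- kind (Priority -> Priority, writer required)
  seq <- seq (int32 -> int32, writer required)
  factor <- factor (float32 -> float32, writer required)
  height: no writer match
  writer attrs: unknown to reader
  => no violations; backward on Event: COMPATIBLE
forward analysis of Event with v1 as reader and v2 as writer:
  kind <- kind (Priority -> Priority, writer required)
  attrs: no writer match
  seq <- seq (int32 -> int32, writer required)
  factor <- factor (float32 -> float32, writer required)
  writer height: unknown to reader
  => no violations; forward on Event: COMPATIBLE


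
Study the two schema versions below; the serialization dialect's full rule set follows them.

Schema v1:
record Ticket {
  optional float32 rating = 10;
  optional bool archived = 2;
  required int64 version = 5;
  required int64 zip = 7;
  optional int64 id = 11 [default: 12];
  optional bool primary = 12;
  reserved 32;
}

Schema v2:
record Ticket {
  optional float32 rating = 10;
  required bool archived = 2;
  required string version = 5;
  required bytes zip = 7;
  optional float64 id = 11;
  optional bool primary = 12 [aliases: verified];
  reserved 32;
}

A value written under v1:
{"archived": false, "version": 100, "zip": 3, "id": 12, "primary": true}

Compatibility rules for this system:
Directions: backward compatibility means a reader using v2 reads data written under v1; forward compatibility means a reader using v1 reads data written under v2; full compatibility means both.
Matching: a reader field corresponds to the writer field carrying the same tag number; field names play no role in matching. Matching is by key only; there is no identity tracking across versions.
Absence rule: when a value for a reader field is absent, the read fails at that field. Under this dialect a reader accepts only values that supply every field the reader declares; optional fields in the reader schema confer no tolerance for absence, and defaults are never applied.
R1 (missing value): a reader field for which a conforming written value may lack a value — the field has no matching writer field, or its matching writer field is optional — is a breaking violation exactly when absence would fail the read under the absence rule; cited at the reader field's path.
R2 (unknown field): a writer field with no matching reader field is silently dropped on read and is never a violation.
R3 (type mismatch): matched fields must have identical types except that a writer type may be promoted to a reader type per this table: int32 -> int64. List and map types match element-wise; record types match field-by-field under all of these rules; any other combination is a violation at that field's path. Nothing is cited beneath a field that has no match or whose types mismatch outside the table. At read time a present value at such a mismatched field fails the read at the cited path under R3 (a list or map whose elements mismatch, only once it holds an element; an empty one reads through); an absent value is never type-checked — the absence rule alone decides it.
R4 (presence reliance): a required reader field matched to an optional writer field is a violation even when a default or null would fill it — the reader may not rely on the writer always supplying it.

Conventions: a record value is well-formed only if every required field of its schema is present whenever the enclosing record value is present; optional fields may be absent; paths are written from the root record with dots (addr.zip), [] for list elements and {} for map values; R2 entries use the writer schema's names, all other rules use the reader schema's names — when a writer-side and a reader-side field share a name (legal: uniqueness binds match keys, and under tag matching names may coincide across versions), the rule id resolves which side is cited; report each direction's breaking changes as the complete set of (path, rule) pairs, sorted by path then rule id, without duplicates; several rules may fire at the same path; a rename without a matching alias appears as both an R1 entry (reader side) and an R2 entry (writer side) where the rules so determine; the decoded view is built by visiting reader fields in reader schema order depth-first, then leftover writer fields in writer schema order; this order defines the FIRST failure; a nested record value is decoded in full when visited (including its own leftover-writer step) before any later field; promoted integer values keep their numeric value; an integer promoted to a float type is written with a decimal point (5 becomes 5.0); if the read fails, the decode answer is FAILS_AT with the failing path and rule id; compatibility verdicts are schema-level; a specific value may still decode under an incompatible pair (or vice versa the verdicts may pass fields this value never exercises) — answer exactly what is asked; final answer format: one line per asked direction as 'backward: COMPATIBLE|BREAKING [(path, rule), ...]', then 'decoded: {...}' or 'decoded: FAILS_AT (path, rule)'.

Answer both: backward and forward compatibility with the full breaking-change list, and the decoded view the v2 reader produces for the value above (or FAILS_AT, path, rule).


backward: BREAKING [(archived, R1), (archived, R4), (id, R1), (id, R3), (primary, R1), (rating, R1), (version, R3), (zip, R3)]; forward: BREAKING [(id, R1), (id, R3), (primary, R1), (rating, R1), (version, R3), (zip, R3)]; decoded: FAILS_AT (rating, R1)

each type pair in Ticket: writer, then reader
checking backward for Ticket: reader v2 against writer v1:
  rating <- rating (float32 -> float32, writer optional)
  archived <- archived (bool -> bool, writer optional)
  version <- version (int64 -> string, writer required)
  zip <- zip (int64 -> bytes, writer required)
  id <- id (int64 -> float64, writer optional)
  primary <- primary (bool -> bool, writer optional)
  R1 fires at archived
  R4 fires at archived
  R1 fires at id
  R3 fires at id
  R1 fires at primary
  R1 fires at rating
  R3 fires at version
  R3 fires at zip
  => 8 violation(s): backward is BREAKING for Ticket
checking forward for Ticket: reader v1 against writer v2:
  rating <- rating (float32 -> float32, writer optional)
  archived <- archived (bool -> bool, writer required)
  version <- version (string -> int64, writer required)
  zip <- zip (bytes -> int64, writer required)
  id <- id (float64 -> int64, writer optional)
  primary <- primary (bool -> bool, writer optional)
  R1 fires at id
  R3 fires at id
  R1 fires at primary
  R1 fires at rating
  R3 fires at version
  R3 fires at zip
  => 6 violation(s): forward is BREAKING for Ticket
decode (reader v2):
  read fails at rating under R1 (no fill)
  => FAILS_AT (rating, R1)


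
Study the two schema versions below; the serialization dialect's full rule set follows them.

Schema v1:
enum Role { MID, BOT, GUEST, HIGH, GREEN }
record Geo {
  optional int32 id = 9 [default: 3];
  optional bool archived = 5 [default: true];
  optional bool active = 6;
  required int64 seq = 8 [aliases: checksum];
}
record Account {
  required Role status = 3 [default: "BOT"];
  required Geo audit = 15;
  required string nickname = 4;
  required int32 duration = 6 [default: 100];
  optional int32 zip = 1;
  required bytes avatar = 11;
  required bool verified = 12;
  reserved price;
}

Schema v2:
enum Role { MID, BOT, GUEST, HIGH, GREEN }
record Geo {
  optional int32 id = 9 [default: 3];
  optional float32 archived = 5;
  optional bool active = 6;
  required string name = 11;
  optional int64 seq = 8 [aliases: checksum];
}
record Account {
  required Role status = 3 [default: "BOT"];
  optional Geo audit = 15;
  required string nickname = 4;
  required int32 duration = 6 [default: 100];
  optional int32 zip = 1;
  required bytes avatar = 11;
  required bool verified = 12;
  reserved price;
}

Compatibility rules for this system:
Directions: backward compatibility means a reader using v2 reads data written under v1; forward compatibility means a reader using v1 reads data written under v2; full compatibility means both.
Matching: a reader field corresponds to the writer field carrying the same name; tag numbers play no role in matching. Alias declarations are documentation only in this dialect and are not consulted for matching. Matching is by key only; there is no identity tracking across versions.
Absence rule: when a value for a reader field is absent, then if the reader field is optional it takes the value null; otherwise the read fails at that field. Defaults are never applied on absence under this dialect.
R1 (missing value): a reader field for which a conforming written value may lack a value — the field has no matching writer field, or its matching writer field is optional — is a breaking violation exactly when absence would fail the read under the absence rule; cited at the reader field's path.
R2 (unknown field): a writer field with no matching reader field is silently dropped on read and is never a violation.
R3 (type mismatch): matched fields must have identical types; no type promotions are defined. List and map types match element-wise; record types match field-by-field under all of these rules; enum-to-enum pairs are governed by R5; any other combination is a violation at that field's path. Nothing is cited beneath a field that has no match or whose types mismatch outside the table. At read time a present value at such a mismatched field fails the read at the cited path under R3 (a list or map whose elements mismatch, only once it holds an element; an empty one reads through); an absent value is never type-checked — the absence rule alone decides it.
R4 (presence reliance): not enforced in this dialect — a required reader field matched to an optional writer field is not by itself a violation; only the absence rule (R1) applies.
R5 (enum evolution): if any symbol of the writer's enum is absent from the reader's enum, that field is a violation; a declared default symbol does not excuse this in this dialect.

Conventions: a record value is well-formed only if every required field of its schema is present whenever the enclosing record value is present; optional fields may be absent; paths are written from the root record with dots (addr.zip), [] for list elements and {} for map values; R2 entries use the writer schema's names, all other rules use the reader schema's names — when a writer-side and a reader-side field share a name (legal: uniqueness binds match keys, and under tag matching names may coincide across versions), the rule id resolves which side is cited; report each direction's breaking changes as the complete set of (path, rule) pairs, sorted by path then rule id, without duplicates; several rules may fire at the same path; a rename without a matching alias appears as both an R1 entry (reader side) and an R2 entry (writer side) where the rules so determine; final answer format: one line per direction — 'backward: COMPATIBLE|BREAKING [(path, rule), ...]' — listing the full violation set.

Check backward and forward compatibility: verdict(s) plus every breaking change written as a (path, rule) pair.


backward: BREAKING [(audit.archived, R3), (audit.name, R1)]; forward: BREAKING [(audit, R1), (audit.archived, R3), (audit.seq, R1)]

arrows below run writer -> reader for Account
backward on Account — v2 reading data written by v1:
  status <- status (Role -> Role, writer required)
  audit <- audit (Geo -> Geo, writer required)
  nickname <- nickname (string -> string, writer required)
  duration <- duration (int32 -> int32, writer required)
  zip <- zip (int32 -> int32, writer optional)
  avatar <- avatar (bytes -> bytes, writer required)
  verified <- verified (bool -> bool, writer required)
  audit.id <- audit.id (int32 -> int32, writer optional)
  audit.archived <- audit.archived (bool -> float32, writer optional)
  audit.active <- audit.active (bool -> bool, writer optional)
  no writer field matches reader audit.name
  audit.seq <- audit.seq (int64 -> int64, writer required)
  R3 fires at audit.archived
  R1 fires at audit.name
  backward on Account therefore BREAKING (2)
forward on Account — v1 reading data written by v2:
  status <- status (Role -> Role, writer required)
  audit <- audit (Geo -> Geo, writer optional)
  nickname <- nickname (string -> string, writer required)
  duration <- duration (int32 -> int32, writer required)
  zip <- zip (int32 -> int32, writer optional)
  avatar <- avatar (bytes -> bytes, writer required)
  verified <- verified (bool -> bool, writer required)
  audit.id <- audit.id (int32 -> int32, writer optional)
  audit.archived <- audit.archived (float32 -> bool, writer optional)
  audit.active <- audit.active (bool -> bool, writer optional)
  audit.seq <- audit.seq (int64 -> int64, writer optional)
  writer field audit.name has no reader counterpart
  R1 fires at audit
  R3 fires at audit.archived
  R1 fires at audit.seq
  forward on Account therefore BREAKING (3)


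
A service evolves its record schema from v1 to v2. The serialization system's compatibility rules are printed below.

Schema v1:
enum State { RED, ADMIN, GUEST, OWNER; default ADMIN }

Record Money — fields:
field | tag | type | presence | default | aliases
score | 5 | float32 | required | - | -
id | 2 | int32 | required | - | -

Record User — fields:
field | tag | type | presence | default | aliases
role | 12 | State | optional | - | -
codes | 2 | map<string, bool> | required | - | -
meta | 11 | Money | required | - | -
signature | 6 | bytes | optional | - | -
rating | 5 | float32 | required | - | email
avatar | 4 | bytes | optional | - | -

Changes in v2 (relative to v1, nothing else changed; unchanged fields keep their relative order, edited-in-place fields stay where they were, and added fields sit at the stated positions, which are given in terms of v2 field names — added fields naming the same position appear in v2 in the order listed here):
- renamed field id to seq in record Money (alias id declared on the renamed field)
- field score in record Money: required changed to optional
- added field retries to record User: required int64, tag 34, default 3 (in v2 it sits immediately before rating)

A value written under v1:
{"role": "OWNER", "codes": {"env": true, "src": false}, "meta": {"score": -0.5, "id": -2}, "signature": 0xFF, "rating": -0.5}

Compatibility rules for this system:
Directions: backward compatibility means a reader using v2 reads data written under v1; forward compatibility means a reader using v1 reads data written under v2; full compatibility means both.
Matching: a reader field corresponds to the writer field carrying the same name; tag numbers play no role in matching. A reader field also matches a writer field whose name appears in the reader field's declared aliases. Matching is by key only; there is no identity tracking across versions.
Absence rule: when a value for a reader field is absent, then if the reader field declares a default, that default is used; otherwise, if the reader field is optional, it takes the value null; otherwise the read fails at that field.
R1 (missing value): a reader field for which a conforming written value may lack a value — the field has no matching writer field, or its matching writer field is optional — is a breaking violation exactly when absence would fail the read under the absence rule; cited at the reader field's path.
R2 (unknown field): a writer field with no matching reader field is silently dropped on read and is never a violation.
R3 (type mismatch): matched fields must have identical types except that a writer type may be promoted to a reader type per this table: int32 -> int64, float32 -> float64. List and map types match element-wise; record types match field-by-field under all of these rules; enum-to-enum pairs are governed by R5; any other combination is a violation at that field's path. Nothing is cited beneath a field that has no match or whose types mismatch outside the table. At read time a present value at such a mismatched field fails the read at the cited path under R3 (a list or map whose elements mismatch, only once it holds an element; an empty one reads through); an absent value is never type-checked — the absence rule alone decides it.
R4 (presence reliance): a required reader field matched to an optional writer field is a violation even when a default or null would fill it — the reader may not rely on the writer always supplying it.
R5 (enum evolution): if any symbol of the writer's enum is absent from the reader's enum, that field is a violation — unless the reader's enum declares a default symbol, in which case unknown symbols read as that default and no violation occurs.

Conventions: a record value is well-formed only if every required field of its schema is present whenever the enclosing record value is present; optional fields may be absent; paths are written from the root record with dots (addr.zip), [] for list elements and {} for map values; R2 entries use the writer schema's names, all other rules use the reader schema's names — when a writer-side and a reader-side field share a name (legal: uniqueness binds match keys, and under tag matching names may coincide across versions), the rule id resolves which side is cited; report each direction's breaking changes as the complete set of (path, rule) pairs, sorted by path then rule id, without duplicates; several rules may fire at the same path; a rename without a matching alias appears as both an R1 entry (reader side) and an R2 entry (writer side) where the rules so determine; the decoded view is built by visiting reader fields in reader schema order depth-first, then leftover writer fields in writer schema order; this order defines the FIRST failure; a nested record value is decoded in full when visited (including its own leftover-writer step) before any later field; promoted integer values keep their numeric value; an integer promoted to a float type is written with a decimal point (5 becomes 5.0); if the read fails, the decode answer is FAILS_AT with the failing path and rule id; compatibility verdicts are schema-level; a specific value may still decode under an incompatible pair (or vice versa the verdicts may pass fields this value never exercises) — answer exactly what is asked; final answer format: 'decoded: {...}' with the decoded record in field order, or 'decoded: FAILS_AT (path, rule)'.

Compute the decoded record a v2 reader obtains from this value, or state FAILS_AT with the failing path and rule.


decoded: {"role": "OWNER", "codes": {"env": true, "src": false}, "meta": {"score": -0.5, "seq": -2}, "signature": 0xFF, "retries": 3, "rating": -0.5, "avatar": null}

the writer's type comes first in each User pair
decode walk for User under reader schema v2:
  role := "OWNER"
  codes := {"env": true, "src": false}
  meta.score := -0.5
  meta.seq := -2 (from writer id)
  signature := 0xFF
  retries := 3 (absent -> default)
  rating := -0.5
  avatar := null (absent, optional -> null)
  => decoded: {"role": "OWNER", "codes": {"env": true, "src": false}, "meta": {"score": -0.5, "seq": -2}, "signature": 0xFF, "retries": 3, "rating": -0.5, "avatar": null}
remaining User differences; none change what is asked:
  field score in record Money: required changed to optional -> matters for User compatibility verdicts, not for this value's decode


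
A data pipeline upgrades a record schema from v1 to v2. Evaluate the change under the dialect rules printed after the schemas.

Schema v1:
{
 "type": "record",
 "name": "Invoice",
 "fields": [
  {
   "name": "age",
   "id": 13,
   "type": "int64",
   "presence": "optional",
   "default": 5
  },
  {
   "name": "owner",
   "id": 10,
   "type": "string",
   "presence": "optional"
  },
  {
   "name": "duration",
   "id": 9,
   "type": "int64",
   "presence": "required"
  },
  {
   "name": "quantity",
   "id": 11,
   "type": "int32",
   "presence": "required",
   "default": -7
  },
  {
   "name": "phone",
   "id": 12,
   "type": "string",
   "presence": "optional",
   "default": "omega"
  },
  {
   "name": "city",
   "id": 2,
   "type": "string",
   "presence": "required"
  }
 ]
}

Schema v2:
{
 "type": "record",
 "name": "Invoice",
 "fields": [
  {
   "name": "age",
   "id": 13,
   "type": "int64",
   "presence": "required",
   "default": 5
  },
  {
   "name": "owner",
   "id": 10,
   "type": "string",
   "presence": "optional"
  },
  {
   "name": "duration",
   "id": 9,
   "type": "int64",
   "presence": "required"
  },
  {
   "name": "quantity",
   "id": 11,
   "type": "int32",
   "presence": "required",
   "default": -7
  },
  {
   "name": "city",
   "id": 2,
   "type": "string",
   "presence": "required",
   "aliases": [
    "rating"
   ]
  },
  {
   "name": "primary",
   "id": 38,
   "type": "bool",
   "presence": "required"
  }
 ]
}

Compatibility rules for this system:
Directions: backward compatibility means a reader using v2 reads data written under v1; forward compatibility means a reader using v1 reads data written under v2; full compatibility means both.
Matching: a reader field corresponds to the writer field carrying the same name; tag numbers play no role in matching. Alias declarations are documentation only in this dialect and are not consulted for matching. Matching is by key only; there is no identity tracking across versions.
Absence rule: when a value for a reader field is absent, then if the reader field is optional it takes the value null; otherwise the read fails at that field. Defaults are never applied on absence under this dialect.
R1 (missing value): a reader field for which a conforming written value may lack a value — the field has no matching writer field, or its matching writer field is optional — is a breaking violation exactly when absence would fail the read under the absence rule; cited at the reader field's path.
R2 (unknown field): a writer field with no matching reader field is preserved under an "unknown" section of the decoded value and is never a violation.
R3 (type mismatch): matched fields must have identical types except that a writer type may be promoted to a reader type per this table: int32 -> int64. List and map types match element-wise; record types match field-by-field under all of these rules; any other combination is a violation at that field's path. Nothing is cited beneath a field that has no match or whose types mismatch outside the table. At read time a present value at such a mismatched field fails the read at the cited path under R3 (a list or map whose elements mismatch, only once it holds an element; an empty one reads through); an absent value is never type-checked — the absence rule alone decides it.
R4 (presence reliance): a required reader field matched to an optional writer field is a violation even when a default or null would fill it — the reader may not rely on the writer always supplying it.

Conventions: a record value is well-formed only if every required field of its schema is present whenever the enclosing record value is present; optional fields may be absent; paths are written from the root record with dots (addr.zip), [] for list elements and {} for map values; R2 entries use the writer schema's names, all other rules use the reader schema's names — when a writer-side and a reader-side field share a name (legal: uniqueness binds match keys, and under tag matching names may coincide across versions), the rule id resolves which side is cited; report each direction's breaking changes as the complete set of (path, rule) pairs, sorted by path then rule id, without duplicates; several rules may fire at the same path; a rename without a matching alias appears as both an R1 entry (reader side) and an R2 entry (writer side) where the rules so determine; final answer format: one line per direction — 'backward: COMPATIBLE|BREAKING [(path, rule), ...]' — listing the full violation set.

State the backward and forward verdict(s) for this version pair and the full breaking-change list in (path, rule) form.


in Invoice below, arrows point writer -> reader
checking backward for Invoice: reader v2 against writer v1:
  age <- age (int64 -> int64, writer optional)
  owner <- owner (string -> string, writer optional)
  duration <- duration (int64 -> int64, writer required)
  quantity <- quantity (int32 -> int32, writer required)
  city <- city (string -> string, writer required)
  primary: no writer match
  writer phone: unknown to reader
  violation R1 at age
  violation R4 at age
  violation R1 at primary
  => backward: BREAKING (3)
checking forward for Invoice: reader v1 against writer v2:
  age <- age (int64 -> int64, writer required)
  owner <- owner (string -> string, writer optional)
  duration <- duration (int64 -> int64, writer required)
  quantity <- quantity (int32 -> int32, writer required)
  phone: no writer match
  city <- city (string -> string, writer required)
  writer primary: unknown to reader
  => no violations; forward on Invoice: COMPATIBLE

backward: BREAKING [(age, R1), (age, R4), (primary, R1)]; forward: COMPATIBLE []


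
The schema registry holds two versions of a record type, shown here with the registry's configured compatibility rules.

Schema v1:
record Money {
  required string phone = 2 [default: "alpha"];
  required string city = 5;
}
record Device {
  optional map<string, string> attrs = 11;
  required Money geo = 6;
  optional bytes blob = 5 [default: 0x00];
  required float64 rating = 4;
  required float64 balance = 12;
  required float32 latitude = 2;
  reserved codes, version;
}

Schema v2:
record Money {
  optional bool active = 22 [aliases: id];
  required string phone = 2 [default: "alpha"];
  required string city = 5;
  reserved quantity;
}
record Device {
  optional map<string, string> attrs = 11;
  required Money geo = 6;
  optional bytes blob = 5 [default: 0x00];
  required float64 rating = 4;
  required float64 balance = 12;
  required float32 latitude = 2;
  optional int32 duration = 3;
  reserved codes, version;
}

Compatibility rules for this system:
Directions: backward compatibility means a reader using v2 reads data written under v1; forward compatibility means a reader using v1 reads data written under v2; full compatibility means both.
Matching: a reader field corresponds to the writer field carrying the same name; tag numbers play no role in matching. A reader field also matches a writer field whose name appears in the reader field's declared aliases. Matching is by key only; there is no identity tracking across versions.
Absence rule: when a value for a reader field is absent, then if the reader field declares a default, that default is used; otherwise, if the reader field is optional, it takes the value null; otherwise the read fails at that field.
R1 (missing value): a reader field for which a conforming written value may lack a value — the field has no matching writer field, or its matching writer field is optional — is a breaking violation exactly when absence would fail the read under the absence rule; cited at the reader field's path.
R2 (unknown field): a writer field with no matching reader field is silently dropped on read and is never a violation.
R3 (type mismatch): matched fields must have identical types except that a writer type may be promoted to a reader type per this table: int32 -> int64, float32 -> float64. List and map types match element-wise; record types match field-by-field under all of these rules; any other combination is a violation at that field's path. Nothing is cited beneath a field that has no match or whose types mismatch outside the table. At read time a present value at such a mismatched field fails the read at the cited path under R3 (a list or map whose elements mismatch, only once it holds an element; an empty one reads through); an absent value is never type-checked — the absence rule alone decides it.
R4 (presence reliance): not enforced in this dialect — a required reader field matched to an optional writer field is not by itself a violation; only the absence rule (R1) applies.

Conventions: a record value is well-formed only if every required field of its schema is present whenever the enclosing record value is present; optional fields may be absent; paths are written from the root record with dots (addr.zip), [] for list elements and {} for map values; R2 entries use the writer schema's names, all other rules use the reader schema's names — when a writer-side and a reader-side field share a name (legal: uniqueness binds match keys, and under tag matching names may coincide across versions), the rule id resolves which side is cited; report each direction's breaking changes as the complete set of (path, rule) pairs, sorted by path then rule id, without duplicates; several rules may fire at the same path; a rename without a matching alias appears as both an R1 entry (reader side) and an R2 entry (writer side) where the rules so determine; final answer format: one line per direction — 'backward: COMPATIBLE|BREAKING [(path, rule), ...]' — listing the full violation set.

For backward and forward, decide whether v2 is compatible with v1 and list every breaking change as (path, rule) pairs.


in Device below, arrows point writer -> reader
checking backward for Device: reader v2 against writer v1:
  attrs <- attrs (map<string, string> -> map<string, string>, writer optional)
  geo <- geo (Money -> Money, writer required)
  blob <- blob (bytes -> bytes, writer optional)
  rating <- rating (float64 -> float64, writer required)
  balance <- balance (float64 -> float64, writer required)
  latitude <- latitude (float32 -> float32, writer required)
  no writer field matches reader duration
  no writer field matches reader geo.active
  geo.phone <- geo.phone (string -> string, writer required)
  geo.city <- geo.city (string -> string, writer required)
  => backward verdict for Device: COMPATIBLE, no violations
checking forward for Device: reader v1 against writer v2:
  attrs <- attrs (map<string, string> -> map<string, string>, writer optional)
  geo <- geo (Money -> Money, writer required)
  blob <- blob (bytes -> bytes, writer optional)
  rating <- rating (float64 -> float64, writer required)
  balance <- balance (float64 -> float64, writer required)
  latitude <- latitude (float32 -> float32, writer required)
  writer duration: unknown to reader
  geo.phone <- geo.phone (string -> string, writer required)
  geo.city <- geo.city (string -> string, writer required)
  writer geo.active: unknown to reader
  => forward verdict for Device: COMPATIBLE, no violations

backward: COMPATIBLE []; forward: COMPATIBLE []


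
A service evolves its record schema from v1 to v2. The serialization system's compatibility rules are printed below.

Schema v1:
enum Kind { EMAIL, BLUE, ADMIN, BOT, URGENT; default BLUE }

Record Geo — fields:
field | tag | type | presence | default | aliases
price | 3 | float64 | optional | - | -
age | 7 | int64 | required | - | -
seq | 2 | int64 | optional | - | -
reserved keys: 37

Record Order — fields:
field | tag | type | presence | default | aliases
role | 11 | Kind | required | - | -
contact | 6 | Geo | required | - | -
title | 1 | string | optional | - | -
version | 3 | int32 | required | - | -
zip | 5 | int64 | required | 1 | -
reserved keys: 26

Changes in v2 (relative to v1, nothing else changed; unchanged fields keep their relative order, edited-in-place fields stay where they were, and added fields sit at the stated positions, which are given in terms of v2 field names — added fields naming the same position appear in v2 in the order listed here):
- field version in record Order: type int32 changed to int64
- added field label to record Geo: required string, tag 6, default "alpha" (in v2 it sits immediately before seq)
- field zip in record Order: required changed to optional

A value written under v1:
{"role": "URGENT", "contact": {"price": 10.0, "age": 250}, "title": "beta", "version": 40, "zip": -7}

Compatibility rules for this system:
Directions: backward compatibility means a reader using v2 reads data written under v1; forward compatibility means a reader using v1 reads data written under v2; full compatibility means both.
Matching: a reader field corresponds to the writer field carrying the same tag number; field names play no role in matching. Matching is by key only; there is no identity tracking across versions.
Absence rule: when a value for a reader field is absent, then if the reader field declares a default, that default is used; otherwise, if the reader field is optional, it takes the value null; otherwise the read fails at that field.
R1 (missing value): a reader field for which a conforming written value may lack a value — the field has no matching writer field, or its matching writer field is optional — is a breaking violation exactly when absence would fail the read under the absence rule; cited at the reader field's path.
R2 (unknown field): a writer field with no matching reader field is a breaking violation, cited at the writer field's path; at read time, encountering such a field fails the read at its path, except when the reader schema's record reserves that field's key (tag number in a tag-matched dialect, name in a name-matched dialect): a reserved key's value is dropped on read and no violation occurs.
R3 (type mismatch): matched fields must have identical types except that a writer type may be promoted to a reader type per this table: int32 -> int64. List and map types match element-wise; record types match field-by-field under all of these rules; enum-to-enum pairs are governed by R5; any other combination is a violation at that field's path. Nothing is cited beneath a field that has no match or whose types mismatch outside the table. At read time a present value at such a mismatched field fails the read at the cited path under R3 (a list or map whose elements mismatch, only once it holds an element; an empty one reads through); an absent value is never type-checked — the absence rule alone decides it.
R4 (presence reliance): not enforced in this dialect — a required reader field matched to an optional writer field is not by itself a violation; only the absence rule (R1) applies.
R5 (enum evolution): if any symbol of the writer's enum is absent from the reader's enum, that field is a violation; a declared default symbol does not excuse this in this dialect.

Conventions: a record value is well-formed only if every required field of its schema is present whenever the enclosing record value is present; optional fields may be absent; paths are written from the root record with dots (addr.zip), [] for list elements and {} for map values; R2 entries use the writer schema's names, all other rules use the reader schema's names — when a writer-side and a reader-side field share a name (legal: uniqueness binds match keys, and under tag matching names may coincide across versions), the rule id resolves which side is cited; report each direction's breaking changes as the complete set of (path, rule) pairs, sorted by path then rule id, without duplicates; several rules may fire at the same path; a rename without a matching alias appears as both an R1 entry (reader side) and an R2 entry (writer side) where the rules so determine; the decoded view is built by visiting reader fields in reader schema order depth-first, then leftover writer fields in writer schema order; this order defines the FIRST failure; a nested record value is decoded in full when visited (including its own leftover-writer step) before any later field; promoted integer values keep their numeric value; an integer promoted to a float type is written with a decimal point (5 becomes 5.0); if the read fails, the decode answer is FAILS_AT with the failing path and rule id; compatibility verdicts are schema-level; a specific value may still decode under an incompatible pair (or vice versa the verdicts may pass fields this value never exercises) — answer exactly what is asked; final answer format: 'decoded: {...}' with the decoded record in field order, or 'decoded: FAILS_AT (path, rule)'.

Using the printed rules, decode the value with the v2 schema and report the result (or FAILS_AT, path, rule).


in Order below, arrows point writer -> reader
decoding the Order value with the v2 reader:
  role := "URGENT"
  contact.price := 10.0
  contact.age := 250
  contact.label := "alpha" (no value, default fills)
  contact.seq := null (not supplied -> null)
  title := "beta"
  version := 40 (int32 -> int64)
  zip := -7
  => decoded: {"role": "URGENT", "contact": {"price": 10.0, "age": 250, "label": "alpha", "seq": null}, "title": "beta", "version": 40, "zip": -7}
ruling out the remaining Order differences:
  field version in record Order: type int32 changed to int64 -> shifts the Order verdicts, not this decode
  field zip in record Order: required changed to optional -> inert under this dialect — no rule fires on Order and the result does not move

decoded: {"role": "URGENT", "contact": {"price": 10.0, "age": 250, "label": "alpha", "seq": null}, "title": "beta", "version": 40, "zip": -7}
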